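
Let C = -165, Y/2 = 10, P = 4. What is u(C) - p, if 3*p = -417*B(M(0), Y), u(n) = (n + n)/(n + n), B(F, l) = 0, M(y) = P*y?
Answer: 1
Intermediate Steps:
Y = 20 (Y = 2*10 = 20)
M(y) = 4*y
u(n) = 1 (u(n) = (2*n)/((2*n)) = (2*n)*(1/(2*n)) = 1)
p = 0 (p = (-417*0)/3 = (⅓)*0 = 0)
u(C) - p = 1 - 1*0 = 1 + 0 = 1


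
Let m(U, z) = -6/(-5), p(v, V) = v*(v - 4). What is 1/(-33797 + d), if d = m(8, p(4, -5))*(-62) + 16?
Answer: -5/169277 ≈ -2.9537e-5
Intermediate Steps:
p(v, V) = v*(-4 + v)
m(U, z) = 6/5 (m(U, z) = -6*(-⅕) = 6/5)
d = -292/5 (d = (6/5)*(-62) + 16 = -372/5 + 16 = -292/5 ≈ -58.400)
1/(-33797 + d) = 1/(-33797 - 292/5) = 1/(-169277/5) = -5/169277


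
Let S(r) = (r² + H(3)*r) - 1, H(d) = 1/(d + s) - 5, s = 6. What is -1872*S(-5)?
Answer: -90688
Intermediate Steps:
H(d) = -5 + 1/(6 + d) (H(d) = 1/(d + 6) - 5 = 1/(6 + d) - 5 = -5 + 1/(6 + d))
S(r) = -1 + r² - 44*r/9 (S(r) = (r² + ((-29 - 5*3)/(6 + 3))*r) - 1 = (r² + ((-29 - 15)/9)*r) - 1 = (r² + ((⅑)*(-44))*r) - 1 = (r² - 44*r/9) - 1 = -1 + r² - 44*r/9)
-1872*S(-5) = -1872*(-1 + (-5)² - 44/9*(-5)) = -1872*(-1 + 25 + 220/9) = -1872*436/9 = -90688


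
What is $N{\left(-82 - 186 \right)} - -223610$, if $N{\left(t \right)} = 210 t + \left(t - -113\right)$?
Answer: $167175$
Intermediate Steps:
$N{\left(t \right)} = 113 + 211 t$ ($N{\left(t \right)} = 210 t + \left(t + 113\right) = 210 t + \left(113 + t\right) = 113 + 211 t$)
$N{\left(-82 - 186 \right)} - -223610 = \left(113 + 211 \left(-82 - 186\right)\right) - -223610 = \left(113 + 211 \left(-82 - 186\right)\right) + 223610 = \left(113 + 211 \left(-268\right)\right) + 223610 = \left(113 - 56548\right) + 223610 = -56435 + 223610 = 167175$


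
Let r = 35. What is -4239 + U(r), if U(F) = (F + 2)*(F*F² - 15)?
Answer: 1581581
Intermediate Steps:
U(F) = (-15 + F³)*(2 + F) (U(F) = (2 + F)*(F³ - 15) = (2 + F)*(-15 + F³) = (-15 + F³)*(2 + F))
-4239 + U(r) = -4239 + (-30 + 35⁴ - 15*35 + 2*35³) = -4239 + (-30 + 1500625 - 525 + 2*42875) = -4239 + (-30 + 1500625 - 525 + 85750) = -4239 + 1585820 = 1581581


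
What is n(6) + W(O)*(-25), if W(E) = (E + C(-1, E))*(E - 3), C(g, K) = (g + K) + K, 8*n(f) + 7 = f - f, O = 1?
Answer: 793/8 ≈ 99.125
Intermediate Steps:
n(f) = -7/8 (n(f) = -7/8 + (f - f)/8 = -7/8 + (1/8)*0 = -7/8 + 0 = -7/8)
C(g, K) = g + 2*K (C(g, K) = (K + g) + K = g + 2*K)
W(E) = (-1 + 3*E)*(-3 + E) (W(E) = (E + (-1 + 2*E))*(E - 3) = (-1 + 3*E)*(-3 + E))
n(6) + W(O)*(-25) = -7/8 + (3 - 10*1 + 3*1**2)*(-25) = -7/8 + (3 - 10 + 3*1)*(-25) = -7/8 + (3 - 10 + 3)*(-25) = -7/8 - 4*(-25) = -7/8 + 100 = 793/8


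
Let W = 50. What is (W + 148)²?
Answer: 39204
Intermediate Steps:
(W + 148)² = (50 + 148)² = 198² = 39204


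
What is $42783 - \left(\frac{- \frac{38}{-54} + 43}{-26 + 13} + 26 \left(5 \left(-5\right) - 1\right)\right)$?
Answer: $\frac{15255289}{351} \approx 43462.0$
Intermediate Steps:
$42783 - \left(\frac{- \frac{38}{-54} + 43}{-26 + 13} + 26 \left(5 \left(-5\right) - 1\right)\right) = 42783 - \left(\frac{\left(-38\right) \left(- \frac{1}{54}\right) + 43}{-13} + 26 \left(-25 - 1\right)\right) = 42783 - \left(\left(\frac{19}{27} + 43\right) \left(- \frac{1}{13}\right) + 26 \left(-26\right)\right) = 42783 - \left(\frac{1180}{27} \left(- \frac{1}{13}\right) - 676\right) = 42783 - \left(- \frac{1180}{351} - 676\right) = 42783 - - \frac{238456}{351} = 42783 + \frac{238456}{351} = \frac{15255289}{351}$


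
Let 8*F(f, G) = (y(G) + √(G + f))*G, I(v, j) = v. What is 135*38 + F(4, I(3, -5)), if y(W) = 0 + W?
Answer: 41049/8 + 3*√7/8 ≈ 5132.1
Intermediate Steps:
y(W) = W
F(f, G) = G*(G + √(G + f))/8 (F(f, G) = ((G + √(G + f))*G)/8 = (G*(G + √(G + f)))/8 = G*(G + √(G + f))/8)
135*38 + F(4, I(3, -5)) = 135*38 + (⅛)*3*(3 + √(3 + 4)) = 5130 + (⅛)*3*(3 + √7) = 5130 + (9/8 + 3*√7/8) = 41049/8 + 3*√7/8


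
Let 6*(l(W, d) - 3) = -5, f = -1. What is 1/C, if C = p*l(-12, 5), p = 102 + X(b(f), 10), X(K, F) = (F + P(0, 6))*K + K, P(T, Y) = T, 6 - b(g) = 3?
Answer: 2/585 ≈ 0.0034188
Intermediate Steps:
b(g) = 3 (b(g) = 6 - 1*3 = 6 - 3 = 3)
l(W, d) = 13/6 (l(W, d) = 3 + (⅙)*(-5) = 3 - ⅚ = 13/6)
X(K, F) = K + F*K (X(K, F) = (F + 0)*K + K = F*K + K = K + F*K)
p = 135 (p = 102 + 3*(1 + 10) = 102 + 3*11 = 102 + 33 = 135)
C = 585/2 (C = 135*(13/6) = 585/2 ≈ 292.50)
1/C = 1/(585/2) = 2/585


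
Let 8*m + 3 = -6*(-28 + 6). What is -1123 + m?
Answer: -8855/8 ≈ -1106.9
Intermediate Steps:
m = 129/8 (m = -3/8 + (-6*(-28 + 6))/8 = -3/8 + (-6*(-22))/8 = -3/8 + (1/8)*132 = -3/8 + 33/2 = 129/8 ≈ 16.125)
-1123 + m = -1123 + 129/8 = -8855/8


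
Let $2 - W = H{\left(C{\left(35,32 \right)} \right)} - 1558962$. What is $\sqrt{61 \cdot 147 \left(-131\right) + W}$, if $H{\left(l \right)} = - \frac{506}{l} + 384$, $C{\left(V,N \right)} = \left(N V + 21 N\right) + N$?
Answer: $\frac{\sqrt{19956827973}}{228} \approx 619.6$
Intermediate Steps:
$C{\left(V,N \right)} = 22 N + N V$ ($C{\left(V,N \right)} = \left(21 N + N V\right) + N = 22 N + N V$)
$H{\left(l \right)} = 384 - \frac{506}{l}$
$W = \frac{1421425213}{912}$ ($W = 2 - \left(\left(384 - \frac{506}{32 \left(22 + 35\right)}\right) - 1558962\right) = 2 - \left(\left(384 - \frac{506}{32 \cdot 57}\right) - 1558962\right) = 2 - \left(\left(384 - \frac{506}{1824}\right) - 1558962\right) = 2 - \left(\left(384 - \frac{253}{912}\right) - 1558962\right) = 2 - \left(\frac{349955}{912} - 1558962\right) = 2 - - \frac{1421423389}{912} = 2 + \frac{1421423389}{912} = \frac{1421425213}{912} \approx 1.5586 \cdot 10^{6}$)
$\sqrt{61 \cdot 147 \left(-131\right) + W} = \sqrt{61 \cdot 147 \left(-131\right) + \frac{1421425213}{912}} = \sqrt{8967 \left(-131\right) + \frac{1421425213}{912}} = \sqrt{-1174677 + \frac{1421425213}{912}} = \sqrt{\frac{350119789}{912}} = \frac{\sqrt{19956827973}}{228}$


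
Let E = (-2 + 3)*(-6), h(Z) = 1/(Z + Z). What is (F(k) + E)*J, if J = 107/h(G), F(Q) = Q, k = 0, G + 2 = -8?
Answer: 12840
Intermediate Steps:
G = -10 (G = -2 - 8 = -10)
h(Z) = 1/(2*Z)
E = -6 (E = 1*(-6) = -6)
J = -2140 (J = 107/(((1/2)/(-10))) = 107/(((1/2)*(-1/10))) = 107/(-1/20) = 107*(-20) = -2140)
(F(k) + E)*J = (0 - 6)*(-2140) = -6*(-2140) = 12840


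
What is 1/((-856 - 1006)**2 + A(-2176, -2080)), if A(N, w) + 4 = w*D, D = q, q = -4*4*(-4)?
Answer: 1/3333920 ≈ 2.9995e-7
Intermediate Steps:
q = 64 (q = -16*(-4) = 64)
D = 64
A(N, w) = -4 + 64*w (A(N, w) = -4 + w*64 = -4 + 64*w)
1/((-856 - 1006)**2 + A(-2176, -2080)) = 1/((-856 - 1006)**2 + (-4 + 64*(-2080))) = 1/((-1862)**2 + (-4 - 133120)) = 1/(3467044 - 133124) = 1/3333920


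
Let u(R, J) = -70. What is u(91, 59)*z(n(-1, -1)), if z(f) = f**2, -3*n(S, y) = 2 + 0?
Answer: -280/9 ≈ -31.111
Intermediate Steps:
n(S, y) = -2/3 (n(S, y) = -(2 + 0)/3 = -1/3*2 = -2/3)
u(91, 59)*z(n(-1, -1)) = -70*(-2/3)**2 = -70*4/9 = -280/9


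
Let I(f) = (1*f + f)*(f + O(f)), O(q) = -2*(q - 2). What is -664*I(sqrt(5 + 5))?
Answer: 13280 - 5312*sqrt(10) ≈ -3518.0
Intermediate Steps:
O(q) = 4 - 2*q (O(q) = -2*(-2 + q) = 4 - 2*q)
I(f) = 2*f*(4 - f) (I(f) = (1*f + f)*(f + (4 - 2*f)) = (f + f)*(4 - f) = (2*f)*(4 - f) = 2*f*(4 - f))
-664*I(sqrt(5 + 5)) = -1328*sqrt(5 + 5)*(4 - sqrt(5 + 5)) = -1328*sqrt(10)*(4 - sqrt(10))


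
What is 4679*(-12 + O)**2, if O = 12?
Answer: 0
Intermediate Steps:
4679*(-12 + O)**2 = 4679*(-12 + 12)**2 = 4679*0**2 = 4679*0 = 0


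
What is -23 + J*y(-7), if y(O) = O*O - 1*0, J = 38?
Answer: 1839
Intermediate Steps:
y(O) = O² (y(O) = O² + 0 = O²)
-23 + J*y(-7) = -23 + 38*(-7)² = -23 + 38*49 = -23 + 1862 = 1839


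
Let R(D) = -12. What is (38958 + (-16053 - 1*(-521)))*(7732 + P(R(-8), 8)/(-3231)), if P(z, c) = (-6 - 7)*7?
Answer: 585232618958/3231 ≈ 1.8113e+8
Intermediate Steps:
P(z, c) = -91 (P(z, c) = -13*7 = -91)
(38958 + (-16053 - 1*(-521)))*(7732 + P(R(-8), 8)/(-3231)) = (38958 + (-16053 - 1*(-521)))*(7732 - 91/(-3231)) = (38958 + (-16053 + 521))*(7732 - 91*(-1/3231)) = (38958 - 15532)*(7732 + 91/3231) = 23426*(24982183/3231) = 585232618958/3231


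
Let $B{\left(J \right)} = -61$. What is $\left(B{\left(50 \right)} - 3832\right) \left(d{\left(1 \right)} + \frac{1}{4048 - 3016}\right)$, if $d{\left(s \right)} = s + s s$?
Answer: $- \frac{8039045}{1032} \approx -7789.8$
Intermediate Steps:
$d{\left(s \right)} = s + s^{2}$
$\left(B{\left(50 \right)} - 3832\right) \left(d{\left(1 \right)} + \frac{1}{4048 - 3016}\right) = \left(-61 - 3832\right) \left(1 \left(1 + 1\right) + \frac{1}{4048 - 3016}\right) = - 3893 \left(1 \cdot 2 + \frac{1}{1032}\right) = - 3893 \left(2 + \frac{1}{1032}\right) = \left(-3893\right) \frac{2065}{1032} = - \frac{8039045}{1032}$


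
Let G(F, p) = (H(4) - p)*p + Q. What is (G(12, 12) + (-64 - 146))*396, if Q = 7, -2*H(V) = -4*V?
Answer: -99396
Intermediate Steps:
H(V) = 2*V (H(V) = -(-2)*V = 2*V)
G(F, p) = 7 + p*(8 - p) (G(F, p) = (2*4 - p)*p + 7 = (8 - p)*p + 7 = p*(8 - p) + 7 = 7 + p*(8 - p))
(G(12, 12) + (-64 - 146))*396 = ((7 - 1*12² + 8*12) + (-64 - 146))*396 = ((7 - 1*144 + 96) - 210)*396 = ((7 - 144 + 96) - 210)*396 = (-41 - 210)*396 = -251*396 = -99396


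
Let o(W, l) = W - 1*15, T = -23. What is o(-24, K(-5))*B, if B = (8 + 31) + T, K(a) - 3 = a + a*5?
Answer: -624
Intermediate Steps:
K(a) = 3 + 6*a (K(a) = 3 + (a + a*5) = 3 + (a + 5*a) = 3 + 6*a)
o(W, l) = -15 + W (o(W, l) = W - 15 = -15 + W)
B = 16 (B = (8 + 31) - 23 = 39 - 23 = 16)
o(-24, K(-5))*B = (-15 - 24)*16 = -39*16 = -624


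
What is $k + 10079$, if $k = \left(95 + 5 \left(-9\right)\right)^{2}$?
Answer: $12579$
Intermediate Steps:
$k = 2500$ ($k = \left(95 - 45\right)^{2} = 50^{2} = 2500$)
$k + 10079 = 2500 + 10079 = 12579$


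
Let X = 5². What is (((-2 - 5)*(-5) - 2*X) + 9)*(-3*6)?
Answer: 108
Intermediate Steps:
X = 25
(((-2 - 5)*(-5) - 2*X) + 9)*(-3*6) = (((-2 - 5)*(-5) - 2*25) + 9)*(-3*6) = ((-7*(-5) - 50) + 9)*(-18) = ((35 - 50) + 9)*(-18) = (-15 + 9)*(-18) = -6*(-18) = 108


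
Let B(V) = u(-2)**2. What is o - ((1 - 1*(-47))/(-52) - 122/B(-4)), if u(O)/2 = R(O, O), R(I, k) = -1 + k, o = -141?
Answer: -31985/234 ≈ -136.69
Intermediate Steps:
u(O) = -2 + 2*O (u(O) = 2*(-1 + O) = -2 + 2*O)
B(V) = 36 (B(V) = (-2 + 2*(-2))**2 = (-2 - 4)**2 = (-6)**2 = 36)
o - ((1 - 1*(-47))/(-52) - 122/B(-4)) = -141 - ((1 - 1*(-47))/(-52) - 122/36) = -141 - ((1 + 47)*(-1/52) - 122*1/36) = -141 - (48*(-1/52) - 61/18) = -141 - (-12/13 - 61/18) = -141 - 1*(-1009/234) = -141 + 1009/234 = -31985/234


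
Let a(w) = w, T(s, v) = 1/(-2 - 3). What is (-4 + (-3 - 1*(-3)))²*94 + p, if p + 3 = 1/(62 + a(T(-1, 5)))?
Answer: 463814/309 ≈ 1501.0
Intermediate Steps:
T(s, v) = -⅕ (T(s, v) = 1/(-5) = -⅕)
p = -922/309 (p = -3 + 1/(62 - ⅕) = -3 + 1/(309/5) = -3 + 5/309 = -922/309 ≈ -2.9838)
(-4 + (-3 - 1*(-3)))²*94 + p = (-4 + (-3 - 1*(-3)))²*94 - 922/309 = (-4 + (-3 + 3))²*94 - 922/309 = (-4 + 0)²*94 - 922/309 = (-4)²*94 - 922/309 = 16*94 - 922/309 = 1504 - 922/309 = 463814/309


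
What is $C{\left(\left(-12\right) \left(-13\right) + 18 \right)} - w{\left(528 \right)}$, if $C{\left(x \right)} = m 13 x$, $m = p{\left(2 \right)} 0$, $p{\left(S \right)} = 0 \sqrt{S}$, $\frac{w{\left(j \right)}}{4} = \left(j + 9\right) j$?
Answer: $-1134144$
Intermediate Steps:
$w{\left(j \right)} = 4 j \left(9 + j\right)$ ($w{\left(j \right)} = 4 \left(j + 9\right) j = 4 \left(9 + j\right) j = 4 j \left(9 + j\right)$)
$p{\left(S \right)} = 0$
$m = 0$ ($m = 0 \cdot 0 = 0$)
$C{\left(x \right)} = 0$ ($C{\left(x \right)} = 0 \cdot 13 x = 0 x = 0$)
$C{\left(\left(-12\right) \left(-13\right) + 18 \right)} - w{\left(528 \right)} = 0 - 4 \cdot 528 \left(9 + 528\right) = 0 - 4 \cdot 528 \cdot 537 = 0 - 1134144 = -1134144$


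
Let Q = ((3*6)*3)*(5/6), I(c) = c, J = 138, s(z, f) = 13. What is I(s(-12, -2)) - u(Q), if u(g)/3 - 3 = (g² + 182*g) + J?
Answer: -31055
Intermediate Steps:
Q = 45 (Q = (18*3)*(5*(⅙)) = 54*(⅚) = 45)
u(g) = 423 + 3*g² + 546*g (u(g) = 9 + 3*((g² + 182*g) + 138) = 9 + 3*(138 + g² + 182*g) = 9 + (414 + 3*g² + 546*g) = 423 + 3*g² + 546*g)
I(s(-12, -2)) - u(Q) = 13 - (423 + 3*45² + 546*45) = 13 - (423 + 3*2025 + 24570) = 13 - (423 + 6075 + 24570) = 13 - 1*31068 = 13 - 31068 = -31055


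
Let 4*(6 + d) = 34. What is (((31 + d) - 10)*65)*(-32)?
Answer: -48880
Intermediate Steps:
d = 5/2 (d = -6 + (¼)*34 = -6 + 17/2 = 5/2 ≈ 2.5000)
(((31 + d) - 10)*65)*(-32) = (((31 + 5/2) - 10)*65)*(-32) = ((67/2 - 10)*65)*(-32) = ((47/2)*65)*(-32) = (3055/2)*(-32) = -48880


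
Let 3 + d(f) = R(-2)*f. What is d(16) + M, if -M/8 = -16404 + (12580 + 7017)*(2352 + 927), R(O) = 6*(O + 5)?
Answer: -513936987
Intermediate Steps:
R(O) = 30 + 6*O (R(O) = 6*(5 + O) = 30 + 6*O)
d(f) = -3 + 18*f (d(f) = -3 + (30 + 6*(-2))*f = -3 + (30 - 12)*f = -3 + 18*f)
M = -513937272 (M = -8*(-16404 + (12580 + 7017)*(2352 + 927)) = -8*(-16404 + 19597*3279) = -8*(-16404 + 64258563) = -8*64242159 = -513937272)
d(16) + M = (-3 + 18*16) - 513937272 = (-3 + 288) - 513937272 = 285 - 513937272 = -513936987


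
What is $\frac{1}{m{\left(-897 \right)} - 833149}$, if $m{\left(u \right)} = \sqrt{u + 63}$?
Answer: $- \frac{833149}{694137257035} - \frac{i \sqrt{834}}{694137257035} \approx -1.2003 \cdot 10^{-6} - 4.1604 \cdot 10^{-11} i$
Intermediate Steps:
$m{\left(u \right)} = \sqrt{63 + u}$
$\frac{1}{m{\left(-897 \right)} - 833149} = \frac{1}{\sqrt{63 - 897} - 833149} = \frac{1}{\sqrt{-834} - 833149} = \frac{1}{i \sqrt{834} - 833149} = \frac{1}{-833149 + i \sqrt{834}}$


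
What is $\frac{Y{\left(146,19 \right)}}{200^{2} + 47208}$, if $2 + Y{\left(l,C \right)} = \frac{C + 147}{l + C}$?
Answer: $- \frac{41}{3597330} \approx -1.1397 \cdot 10^{-5}$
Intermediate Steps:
$Y{\left(l,C \right)} = -2 + \frac{147 + C}{C + l}$ ($Y{\left(l,C \right)} = -2 + \frac{C + 147}{l + C} = -2 + \frac{147 + C}{C + l}$)
$\frac{Y{\left(146,19 \right)}}{200^{2} + 47208} = \frac{\frac{1}{19 + 146} \left(147 - 19 - 292\right)}{200^{2} + 47208} = \frac{\frac{1}{165} \left(147 - 19 - 292\right)}{40000 + 47208} = \frac{\frac{1}{165} \left(-164\right)}{87208} = \left(- \frac{164}{165}\right) \frac{1}{87208} = - \frac{41}{3597330}$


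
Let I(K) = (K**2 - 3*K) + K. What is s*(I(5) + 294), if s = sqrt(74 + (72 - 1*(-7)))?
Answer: 927*sqrt(17) ≈ 3822.1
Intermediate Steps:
s = 3*sqrt(17) (s = sqrt(74 + (72 + 7)) = sqrt(74 + 79) = sqrt(153) = 3*sqrt(17) ≈ 12.369)
I(K) = K**2 - 2*K
s*(I(5) + 294) = (3*sqrt(17))*(5*(-2 + 5) + 294) = (3*sqrt(17))*(5*3 + 294) = (3*sqrt(17))*(15 + 294) = (3*sqrt(17))*309 = 927*sqrt(17)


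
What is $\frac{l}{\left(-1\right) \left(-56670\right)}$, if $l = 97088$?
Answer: $\frac{48544}{28335} \approx 1.7132$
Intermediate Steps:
$\frac{l}{\left(-1\right) \left(-56670\right)} = \frac{97088}{\left(-1\right) \left(-56670\right)} = \frac{97088}{56670} = 97088 \cdot \frac{1}{56670} = \frac{48544}{28335}$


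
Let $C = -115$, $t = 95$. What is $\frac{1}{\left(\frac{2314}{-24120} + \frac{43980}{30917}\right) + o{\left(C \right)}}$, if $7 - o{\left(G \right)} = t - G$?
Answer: $- \frac{372859020}{75195753229} \approx -0.0049585$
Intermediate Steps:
$o{\left(G \right)} = -88 + G$ ($o{\left(G \right)} = 7 - \left(95 - G\right) = 7 + \left(-95 + G\right) = -88 + G$)
$\frac{1}{\left(\frac{2314}{-24120} + \frac{43980}{30917}\right) + o{\left(C \right)}} = \frac{1}{\left(\frac{2314}{-24120} + \frac{43980}{30917}\right) - 203} = \frac{1}{\left(2314 \left(- \frac{1}{24120}\right) + 43980 \cdot \frac{1}{30917}\right) - 203} = \frac{1}{\left(- \frac{1157}{12060} + \frac{43980}{30917}\right) - 203} = \frac{1}{\frac{494627831}{372859020} - 203} = \frac{1}{- \frac{75195753229}{372859020}} = - \frac{372859020}{75195753229}$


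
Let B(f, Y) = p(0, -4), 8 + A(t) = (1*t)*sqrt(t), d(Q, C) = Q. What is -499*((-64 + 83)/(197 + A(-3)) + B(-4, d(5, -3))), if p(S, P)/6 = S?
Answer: -66367/1324 - 9481*I*sqrt(3)/11916 ≈ -50.126 - 1.3781*I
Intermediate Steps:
p(S, P) = 6*S
A(t) = -8 + t**(3/2) (A(t) = -8 + (1*t)*sqrt(t) = -8 + t*sqrt(t) = -8 + t**(3/2))
B(f, Y) = 0 (B(f, Y) = 6*0 = 0)
-499*((-64 + 83)/(197 + A(-3)) + B(-4, d(5, -3))) = -499*((-64 + 83)/(197 + (-8 + (-3)**(3/2))) + 0) = -499*(19/(197 + (-8 - 3*I*sqrt(3))) + 0) = -499*(19/(189 - 3*I*sqrt(3)) + 0) = -9481/(189 - 3*I*sqrt(3))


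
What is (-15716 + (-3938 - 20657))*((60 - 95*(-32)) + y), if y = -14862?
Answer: 474137982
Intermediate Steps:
(-15716 + (-3938 - 20657))*((60 - 95*(-32)) + y) = (-15716 + (-3938 - 20657))*((60 - 95*(-32)) - 14862) = (-15716 - 24595)*((60 + 3040) - 14862) = -40311*(3100 - 14862) = -40311*(-11762) = 474137982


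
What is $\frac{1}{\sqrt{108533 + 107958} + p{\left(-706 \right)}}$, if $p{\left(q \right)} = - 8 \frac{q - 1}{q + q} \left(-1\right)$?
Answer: $- \frac{499142}{26974727623} + \frac{124609 \sqrt{216491}}{26974727623} \approx 0.0021309$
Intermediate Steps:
$p{\left(q \right)} = \frac{4 \left(-1 + q\right)}{q}$ ($p{\left(q \right)} = - 8 \frac{-1 + q}{2 q} \left(-1\right) = - \frac{4 \left(-1 + q\right)}{q} \left(-1\right) = \frac{4 \left(-1 + q\right)}{q}$)
$\frac{1}{\sqrt{108533 + 107958} + p{\left(-706 \right)}} = \frac{1}{\sqrt{108533 + 107958} + \left(4 - \frac{4}{-706}\right)} = \frac{1}{\sqrt{216491} + \left(4 - - \frac{2}{353}\right)} = \frac{1}{\sqrt{216491} + \left(4 + \frac{2}{353}\right)} = \frac{1}{\sqrt{216491} + \frac{1414}{353}} = \frac{1}{\frac{1414}{353} + \sqrt{216491}}$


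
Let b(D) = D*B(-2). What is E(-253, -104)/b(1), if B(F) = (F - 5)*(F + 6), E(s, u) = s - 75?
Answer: 82/7 ≈ 11.714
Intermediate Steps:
E(s, u) = -75 + s
B(F) = (-5 + F)*(6 + F)
b(D) = -28*D (b(D) = D*(-30 - 2 + (-2)**2) = D*(-30 - 2 + 4) = D*(-28) = -28*D)
E(-253, -104)/b(1) = (-75 - 253)/((-28*1)) = -328/(-28) = -328*(-1/28) = 82/7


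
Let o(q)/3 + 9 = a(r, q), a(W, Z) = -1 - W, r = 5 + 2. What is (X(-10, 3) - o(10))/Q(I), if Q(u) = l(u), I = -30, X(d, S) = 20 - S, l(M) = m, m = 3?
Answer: 68/3 ≈ 22.667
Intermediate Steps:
r = 7
l(M) = 3
Q(u) = 3
o(q) = -51 (o(q) = -27 + 3*(-1 - 1*7) = -27 + 3*(-1 - 7) = -27 + 3*(-8) = -27 - 24 = -51)
(X(-10, 3) - o(10))/Q(I) = ((20 - 1*3) - 1*(-51))/3 = ((20 - 3) + 51)*(⅓) = (17 + 51)*(⅓) = 68*(⅓) = 68/3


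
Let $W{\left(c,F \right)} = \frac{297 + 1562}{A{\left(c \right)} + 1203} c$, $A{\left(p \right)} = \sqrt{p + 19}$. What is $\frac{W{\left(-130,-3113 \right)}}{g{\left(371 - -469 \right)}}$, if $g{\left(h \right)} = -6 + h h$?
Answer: $- \frac{9690967}{34040676936} + \frac{24167 i \sqrt{111}}{102122030808} \approx -0.00028469 + 2.4932 \cdot 10^{-6} i$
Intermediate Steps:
$A{\left(p \right)} = \sqrt{19 + p}$
$W{\left(c,F \right)} = \frac{1859 c}{1203 + \sqrt{19 + c}}$ ($W{\left(c,F \right)} = \frac{297 + 1562}{\sqrt{19 + c} + 1203} c = \frac{1859}{1203 + \sqrt{19 + c}} c = \frac{1859 c}{1203 + \sqrt{19 + c}}$)
$g{\left(h \right)} = -6 + h^{2}$
$\frac{W{\left(-130,-3113 \right)}}{g{\left(371 - -469 \right)}} = \frac{1859 \left(-130\right) \frac{1}{1203 + \sqrt{19 - 130}}}{-6 + \left(371 - -469\right)^{2}} = \frac{1859 \left(-130\right) \frac{1}{1203 + \sqrt{-111}}}{-6 + \left(371 + 469\right)^{2}} = \frac{1859 \left(-130\right) \frac{1}{1203 + i \sqrt{111}}}{-6 + 840^{2}} = \frac{\left(-241670\right) \frac{1}{1203 + i \sqrt{111}}}{-6 + 705600} = \frac{\left(-241670\right) \frac{1}{1203 + i \sqrt{111}}}{705594} = - \frac{241670}{1203 + i \sqrt{111}} \cdot \frac{1}{705594} = - \frac{120835}{352797 \left(1203 + i \sqrt{111}\right)}$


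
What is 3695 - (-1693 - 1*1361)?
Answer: 6749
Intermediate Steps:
3695 - (-1693 - 1*1361) = 3695 - (-1693 - 1361) = 3695 - 1*(-3054) = 3695 + 3054 = 6749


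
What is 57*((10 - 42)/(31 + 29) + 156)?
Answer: 44308/5 ≈ 8861.6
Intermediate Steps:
57*((10 - 42)/(31 + 29) + 156) = 57*(-32/60 + 156) = 57*(-32*1/60 + 156) = 57*(-8/15 + 156) = 57*(2332/15) = 44308/5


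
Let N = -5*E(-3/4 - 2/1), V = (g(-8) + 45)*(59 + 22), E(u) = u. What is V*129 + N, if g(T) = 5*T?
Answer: 209035/4 ≈ 52259.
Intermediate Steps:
V = 405 (V = (5*(-8) + 45)*(59 + 22) = (-40 + 45)*81 = 5*81 = 405)
N = 55/4 (N = -5*(-3/4 - 2/1) = -5*(-3*¼ - 2*1) = -5*(-¾ - 2) = -5*(-11/4) = 55/4 ≈ 13.750)
V*129 + N = 405*129 + 55/4 = 52245 + 55/4 = 209035/4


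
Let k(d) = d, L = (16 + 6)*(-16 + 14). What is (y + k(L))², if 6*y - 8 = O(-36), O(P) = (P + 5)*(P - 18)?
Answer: 502681/9 ≈ 55853.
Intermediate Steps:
O(P) = (-18 + P)*(5 + P) (O(P) = (5 + P)*(-18 + P) = (-18 + P)*(5 + P))
L = -44 (L = 22*(-2) = -44)
y = 841/3 (y = 4/3 + (-90 + (-36)² - 13*(-36))/6 = 4/3 + (-90 + 1296 + 468)/6 = 4/3 + (⅙)*1674 = 4/3 + 279 = 841/3 ≈ 280.33)
(y + k(L))² = (841/3 - 44)² = (709/3)² = 502681/9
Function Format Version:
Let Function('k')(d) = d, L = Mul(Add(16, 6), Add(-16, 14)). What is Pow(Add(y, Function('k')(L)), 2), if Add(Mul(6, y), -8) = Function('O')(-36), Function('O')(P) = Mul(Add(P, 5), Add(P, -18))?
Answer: Rational(502681, 9) ≈ 55853.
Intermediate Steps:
Function('O')(P) = Mul(Add(-18, P), Add(5, P)) (Function('O')(P) = Mul(Add(5, P), Add(-18, P)) = Mul(Add(-18, P), Add(5, P)))
L = -44 (L = Mul(22, -2) = -44)
y = Rational(841, 3) (y = Add(Rational(4, 3), Mul(Rational(1, 6), Add(-90, Pow(-36, 2), Mul(-13, -36)))) = Add(Rational(4, 3), Mul(Rational(1, 6), Add(-90, 1296, 468))) = Add(Rational(4, 3), Mul(Rational(1, 6), 1674)) = Add(Rational(4, 3), 279) = Rational(841, 3) ≈ 280.33)
Pow(Add(y, Function('k')(L)), 2) = Pow(Add(Rational(841, 3), -44), 2) = Pow(Rational(709, 3), 2) = Rational(502681, 9)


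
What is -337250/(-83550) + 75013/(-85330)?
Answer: 450204127/142586430 ≈ 3.1574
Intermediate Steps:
-337250/(-83550) + 75013/(-85330) = -337250*(-1/83550) + 75013*(-1/85330) = 6745/1671 - 75013/85330 = 450204127/142586430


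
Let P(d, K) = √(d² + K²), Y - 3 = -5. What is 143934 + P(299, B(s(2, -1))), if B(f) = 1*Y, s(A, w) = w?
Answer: 143934 + √89405 ≈ 1.4423e+5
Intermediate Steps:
Y = -2 (Y = 3 - 5 = -2)
B(f) = -2 (B(f) = 1*(-2) = -2)
P(d, K) = √(K² + d²)
143934 + P(299, B(s(2, -1))) = 143934 + √((-2)² + 299²) = 143934 + √(4 + 89401) = 143934 + √89405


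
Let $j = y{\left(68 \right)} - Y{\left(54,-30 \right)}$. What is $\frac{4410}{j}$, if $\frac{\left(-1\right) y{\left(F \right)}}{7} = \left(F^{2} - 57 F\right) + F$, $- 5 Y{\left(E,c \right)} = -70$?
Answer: $- \frac{315}{409} \approx -0.77017$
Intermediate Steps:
$Y{\left(E,c \right)} = 14$ ($Y{\left(E,c \right)} = \left(- \frac{1}{5}\right) \left(-70\right) = 14$)
$y{\left(F \right)} = - 7 F^{2} + 392 F$ ($y{\left(F \right)} = - 7 \left(\left(F^{2} - 57 F\right) + F\right) = - 7 \left(F^{2} - 56 F\right) = - 7 F^{2} + 392 F$)
$j = -5726$ ($j = 7 \cdot 68 \left(56 - 68\right) - 14 = 7 \cdot 68 \left(-12\right) - 14 = -5712 - 14 = -5726$)
$\frac{4410}{j} = \frac{4410}{-5726} = 4410 \left(- \frac{1}{5726}\right) = - \frac{315}{409}$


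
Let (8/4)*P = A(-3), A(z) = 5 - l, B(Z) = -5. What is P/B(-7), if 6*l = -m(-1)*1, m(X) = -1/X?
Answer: -31/60 ≈ -0.51667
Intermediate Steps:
l = -⅙ (l = (-(-1)/(-1)*1)/6 = (-(-1)*(-1)*1)/6 = (-1*1*1)/6 = (-1*1)/6 = (⅙)*(-1) = -⅙ ≈ -0.16667)
A(z) = 31/6 (A(z) = 5 - 1*(-⅙) = 5 + ⅙ = 31/6)
P = 31/12 (P = (½)*(31/6) = 31/12 ≈ 2.5833)
P/B(-7) = (31/12)/(-5) = (31/12)*(-⅕) = -31/60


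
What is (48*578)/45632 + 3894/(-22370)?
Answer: 6920973/15949810 ≈ 0.43392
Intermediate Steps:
(48*578)/45632 + 3894/(-22370) = 27744*(1/45632) + 3894*(-1/22370) = 867/1426 - 1947/11185 = 6920973/15949810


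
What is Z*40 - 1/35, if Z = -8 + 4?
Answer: -5601/35 ≈ -160.03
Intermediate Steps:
Z = -4
Z*40 - 1/35 = -4*40 - 1/35 = -160 - 1*1/35 = -160 - 1/35 = -5601/35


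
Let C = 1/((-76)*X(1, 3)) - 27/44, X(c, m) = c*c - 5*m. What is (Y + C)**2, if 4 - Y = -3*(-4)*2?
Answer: 58202045001/136983616 ≈ 424.88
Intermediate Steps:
Y = -20 (Y = 4 - (-3*(-4))*2 = 4 - 12*2 = 4 - 1*24 = 4 - 24 = -20)
X(c, m) = c**2 - 5*m
C = -7171/11704 (C = 1/((-76)*(1**2 - 5*3)) - 27/44 = -1/(76*(1 - 15)) - 27*1/44 = -1/76/(-14) - 27/44 = -1/76*(-1/14) - 27/44 = 1/1064 - 27/44 = -7171/11704 ≈ -0.61270)
(Y + C)**2 = (-20 - 7171/11704)**2 = (-241251/11704)**2 = 58202045001/136983616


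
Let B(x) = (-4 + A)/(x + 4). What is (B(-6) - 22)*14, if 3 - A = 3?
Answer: -280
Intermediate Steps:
A = 0 (A = 3 - 1*3 = 3 - 3 = 0)
B(x) = -4/(4 + x) (B(x) = (-4 + 0)/(x + 4) = -4/(4 + x))
(B(-6) - 22)*14 = (-4/(4 - 6) - 22)*14 = (-4/(-2) - 22)*14 = (-4*(-1/2) - 22)*14 = (2 - 22)*14 = -20*14 = -280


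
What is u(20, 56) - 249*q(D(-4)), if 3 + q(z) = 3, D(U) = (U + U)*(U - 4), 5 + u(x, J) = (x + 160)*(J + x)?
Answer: 13675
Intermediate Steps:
u(x, J) = -5 + (160 + x)*(J + x) (u(x, J) = -5 + (x + 160)*(J + x) = -5 + (160 + x)*(J + x))
D(U) = 2*U*(-4 + U) (D(U) = (2*U)*(-4 + U) = 2*U*(-4 + U))
q(z) = 0 (q(z) = -3 + 3 = 0)
u(20, 56) - 249*q(D(-4)) = (-5 + 20² + 160*56 + 160*20 + 56*20) - 249*0 = (-5 + 400 + 8960 + 3200 + 1120) + 0 = 13675 + 0 = 13675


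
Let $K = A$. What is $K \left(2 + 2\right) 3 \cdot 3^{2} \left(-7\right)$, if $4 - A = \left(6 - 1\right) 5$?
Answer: $15876$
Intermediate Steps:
$A = -21$ ($A = 4 - \left(6 - 1\right) 5 = 4 - 5 \cdot 5 = 4 - 25 = -21$)
$K = -21$
$K \left(2 + 2\right) 3 \cdot 3^{2} \left(-7\right) = - 21 \left(2 + 2\right) 3 \cdot 3^{2} \left(-7\right) = - 21 \cdot 4 \cdot 3 \cdot 9 \left(-7\right) = - 21 \cdot 12 \cdot 9 \left(-7\right) = - 21 \cdot 108 \left(-7\right) = \left(-21\right) \left(-756\right) = 15876$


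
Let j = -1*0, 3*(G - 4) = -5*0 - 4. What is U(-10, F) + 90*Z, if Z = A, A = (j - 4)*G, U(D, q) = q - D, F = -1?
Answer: -951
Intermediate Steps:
G = 8/3 (G = 4 + (-5*0 - 4)/3 = 4 + (0 - 4)/3 = 4 + (⅓)*(-4) = 4 - 4/3 = 8/3 ≈ 2.6667)
j = 0
A = -32/3 (A = (0 - 4)*(8/3) = -4*8/3 = -32/3 ≈ -10.667)
Z = -32/3 ≈ -10.667
U(-10, F) + 90*Z = (-1 - 1*(-10)) + 90*(-32/3) = (-1 + 10) - 960 = 9 - 960 = -951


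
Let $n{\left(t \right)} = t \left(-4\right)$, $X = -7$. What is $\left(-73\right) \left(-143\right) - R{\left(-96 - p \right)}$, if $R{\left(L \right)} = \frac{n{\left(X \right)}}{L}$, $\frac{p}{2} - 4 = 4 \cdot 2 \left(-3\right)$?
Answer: $\frac{20879}{2} \approx 10440.0$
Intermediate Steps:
$p = -40$ ($p = 8 + 2 \cdot 4 \cdot 2 \left(-3\right) = 8 + 2 \cdot 8 \left(-3\right) = 8 + 2 \left(-24\right) = 8 - 48 = -40$)
$n{\left(t \right)} = - 4 t$
$R{\left(L \right)} = \frac{28}{L}$ ($R{\left(L \right)} = \frac{\left(-4\right) \left(-7\right)}{L} = \frac{28}{L}$)
$\left(-73\right) \left(-143\right) - R{\left(-96 - p \right)} = \left(-73\right) \left(-143\right) - \frac{28}{-96 - -40} = 10439 - \frac{28}{-96 + 40} = 10439 - \frac{28}{-56} = 10439 - 28 \left(- \frac{1}{56}\right) = 10439 - - \frac{1}{2} = 10439 + \frac{1}{2} = \frac{20879}{2}$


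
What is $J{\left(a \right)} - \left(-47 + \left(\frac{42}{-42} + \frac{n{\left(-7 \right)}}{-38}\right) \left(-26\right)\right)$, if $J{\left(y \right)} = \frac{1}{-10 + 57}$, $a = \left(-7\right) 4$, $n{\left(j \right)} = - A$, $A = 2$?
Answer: $\frac{19994}{893} \approx 22.39$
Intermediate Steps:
$n{\left(j \right)} = -2$ ($n{\left(j \right)} = \left(-1\right) 2 = -2$)
$a = -28$
$J{\left(y \right)} = \frac{1}{47}$
$J{\left(a \right)} - \left(-47 + \left(\frac{42}{-42} + \frac{n{\left(-7 \right)}}{-38}\right) \left(-26\right)\right) = \frac{1}{47} - \left(-47 + \left(\frac{42}{-42} - \frac{2}{-38}\right) \left(-26\right)\right) = \frac{1}{47} - \left(-47 + \left(42 \left(- \frac{1}{42}\right) - - \frac{1}{19}\right) \left(-26\right)\right) = \frac{1}{47} - \left(-47 + \left(-1 + \frac{1}{19}\right) \left(-26\right)\right) = \frac{1}{47} - \left(-47 - - \frac{468}{19}\right) = \frac{1}{47} - \left(-47 + \frac{468}{19}\right) = \frac{1}{47} - - \frac{425}{19} = \frac{1}{47} + \frac{425}{19} = \frac{19994}{893}$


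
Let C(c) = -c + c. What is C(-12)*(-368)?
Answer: 0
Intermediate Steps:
C(c) = 0
C(-12)*(-368) = 0*(-368) = 0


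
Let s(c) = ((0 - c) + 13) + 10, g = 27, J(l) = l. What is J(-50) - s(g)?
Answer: -46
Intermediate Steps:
s(c) = 23 - c (s(c) = (-c + 13) + 10 = (13 - c) + 10 = 23 - c)
J(-50) - s(g) = -50 - (23 - 1*27) = -50 - (23 - 27) = -50 - 1*(-4) = -50 + 4 = -46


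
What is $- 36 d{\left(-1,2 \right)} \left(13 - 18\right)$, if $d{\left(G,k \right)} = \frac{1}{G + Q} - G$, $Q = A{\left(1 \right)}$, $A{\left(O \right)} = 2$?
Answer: $360$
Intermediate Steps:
$Q = 2$
$d{\left(G,k \right)} = \frac{1}{2 + G} - G$ ($d{\left(G,k \right)} = \frac{1}{G + 2} - G = \frac{1}{2 + G} - G$)
$- 36 d{\left(-1,2 \right)} \left(13 - 18\right) = - 36 \frac{1 - \left(-1\right)^{2} - -2}{2 - 1} \left(13 - 18\right) = - 36 \frac{1 - 1 + 2}{1} \left(13 - 18\right) = - 36 \cdot 1 \left(1 - 1 + 2\right) \left(-5\right) = - 36 \cdot 1 \cdot 2 \left(-5\right) = \left(-36\right) 2 \left(-5\right) = \left(-72\right) \left(-5\right) = 360$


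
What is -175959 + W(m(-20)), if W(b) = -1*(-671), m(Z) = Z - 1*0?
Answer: -175288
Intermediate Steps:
m(Z) = Z (m(Z) = Z + 0 = Z)
W(b) = 671
-175959 + W(m(-20)) = -175959 + 671 = -175288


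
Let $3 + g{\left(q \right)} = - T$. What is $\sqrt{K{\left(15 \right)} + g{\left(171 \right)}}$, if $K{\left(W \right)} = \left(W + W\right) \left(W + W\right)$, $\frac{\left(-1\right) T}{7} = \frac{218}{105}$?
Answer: $\frac{11 \sqrt{1695}}{15} \approx 30.192$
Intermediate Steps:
$T = - \frac{218}{15}$ ($T = - 7 \cdot \frac{218}{105} = - 7 \cdot 218 \cdot \frac{1}{105} = \left(-7\right) \frac{218}{105} = - \frac{218}{15} \approx -14.533$)
$g{\left(q \right)} = \frac{173}{15}$ ($g{\left(q \right)} = -3 - - \frac{218}{15} = -3 + \frac{218}{15} = \frac{173}{15}$)
$K{\left(W \right)} = 4 W^{2}$ ($K{\left(W \right)} = 2 W 2 W = 4 W^{2}$)
$\sqrt{K{\left(15 \right)} + g{\left(171 \right)}} = \sqrt{4 \cdot 15^{2} + \frac{173}{15}} = \sqrt{4 \cdot 225 + \frac{173}{15}} = \sqrt{900 + \frac{173}{15}} = \sqrt{\frac{13673}{15}} = \frac{11 \sqrt{1695}}{15}$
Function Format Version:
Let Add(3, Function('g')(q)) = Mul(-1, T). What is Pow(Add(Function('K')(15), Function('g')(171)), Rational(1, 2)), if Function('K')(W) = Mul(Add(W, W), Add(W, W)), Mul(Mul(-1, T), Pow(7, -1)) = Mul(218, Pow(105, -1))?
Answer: Mul(Rational(11, 15), Pow(1695, Rational(1, 2))) ≈ 30.192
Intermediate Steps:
T = Rational(-218, 15) (T = Mul(-7, Mul(218, Pow(105, -1))) = Mul(-7, Mul(218, Rational(1, 105))) = Mul(-7, Rational(218, 105)) = Rational(-218, 15) ≈ -14.533)
Function('g')(q) = Rational(173, 15) (Function('g')(q) = Add(-3, Mul(-1, Rational(-218, 15))) = Add(-3, Rational(218, 15)) = Rational(173, 15))
Function('K')(W) = Mul(4, Pow(W, 2)) (Function('K')(W) = Mul(Mul(2, W), Mul(2, W)) = Mul(4, Pow(W, 2)))
Pow(Add(Function('K')(15), Function('g')(171)), Rational(1, 2)) = Pow(Add(Mul(4, Pow(15, 2)), Rational(173, 15)), Rational(1, 2)) = Pow(Add(Mul(4, 225), Rational(173, 15)), Rational(1, 2)) = Pow(Add(900, Rational(173, 15)), Rational(1, 2)) = Pow(Rational(13673, 15), Rational(1, 2)) = Mul(Rational(11, 15), Pow(1695, Rational(1, 2)))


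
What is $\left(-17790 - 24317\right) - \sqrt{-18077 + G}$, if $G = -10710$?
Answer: $-42107 - i \sqrt{28787} \approx -42107.0 - 169.67 i$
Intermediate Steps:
$\left(-17790 - 24317\right) - \sqrt{-18077 + G} = \left(-17790 - 24317\right) - \sqrt{-18077 - 10710} = \left(-17790 - 24317\right) - \sqrt{-28787} = -42107 - i \sqrt{28787}$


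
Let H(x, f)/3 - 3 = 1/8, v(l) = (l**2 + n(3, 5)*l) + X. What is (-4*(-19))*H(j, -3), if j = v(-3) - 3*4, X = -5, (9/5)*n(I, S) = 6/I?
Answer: 1425/2 ≈ 712.50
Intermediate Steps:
n(I, S) = 10/(3*I) (n(I, S) = 5*(6/I)/9 = 10/(3*I))
v(l) = -5 + l**2 + 10*l/9 (v(l) = (l**2 + ((10/3)/3)*l) - 5 = (l**2 + ((10/3)*(1/3))*l) - 5 = (l**2 + 10*l/9) - 5 = -5 + l**2 + 10*l/9)
j = -34/3 (j = (-5 + (-3)**2 + (10/9)*(-3)) - 3*4 = (-5 + 9 - 10/3) - 12 = 2/3 - 12 = -34/3 ≈ -11.333)
H(x, f) = 75/8 (H(x, f) = 9 + 3*(1/8) = 9 + 3/8 = 75/8)
(-4*(-19))*H(j, -3) = -4*(-19)*(75/8) = 76*(75/8) = 1425/2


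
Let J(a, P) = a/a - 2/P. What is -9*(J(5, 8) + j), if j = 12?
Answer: -459/4 ≈ -114.75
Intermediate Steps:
J(a, P) = 1 - 2/P
-9*(J(5, 8) + j) = -9*((-2 + 8)/8 + 12) = -9*((⅛)*6 + 12) = -9*(¾ + 12) = -9*51/4 = -459/4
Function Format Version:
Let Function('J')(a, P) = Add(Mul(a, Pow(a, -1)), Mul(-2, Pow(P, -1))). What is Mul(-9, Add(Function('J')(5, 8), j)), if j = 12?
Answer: Rational(-459, 4) ≈ -114.75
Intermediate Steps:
Function('J')(a, P) = Add(1, Mul(-2, Pow(P, -1)))
Mul(-9, Add(Function('J')(5, 8), j)) = Mul(-9, Add(Mul(Pow(8, -1), Add(-2, 8)), 12)) = Mul(-9, Add(Mul(Rational(1, 8), 6), 12)) = Mul(-9, Add(Rational(3, 4), 12)) = Mul(-9, Rational(51, 4)) = Rational(-459, 4)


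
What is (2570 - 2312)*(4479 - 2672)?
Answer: 466206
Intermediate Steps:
(2570 - 2312)*(4479 - 2672) = 258*1807 = 466206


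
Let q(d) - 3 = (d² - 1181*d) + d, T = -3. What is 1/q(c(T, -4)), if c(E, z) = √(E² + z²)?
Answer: -1/5872 ≈ -0.00017030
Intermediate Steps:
q(d) = 3 + d² - 1180*d (q(d) = 3 + ((d² - 1181*d) + d) = 3 + (d² - 1180*d) = 3 + d² - 1180*d)
1/q(c(T, -4)) = 1/(3 + (√((-3)² + (-4)²))² - 1180*√((-3)² + (-4)²)) = 1/(3 + (√(9 + 16))² - 1180*√(9 + 16)) = 1/(3 + (√25)² - 1180*√25) = 1/(3 + 5² - 1180*5) = 1/(3 + 25 - 5900) = 1/(-5872) = -1/5872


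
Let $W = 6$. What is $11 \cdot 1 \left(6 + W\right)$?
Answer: $132$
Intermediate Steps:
$11 \cdot 1 \left(6 + W\right) = 11 \cdot 1 \left(6 + 6\right) = 11 \cdot 1 \cdot 12 = 11 \cdot 12 = 132$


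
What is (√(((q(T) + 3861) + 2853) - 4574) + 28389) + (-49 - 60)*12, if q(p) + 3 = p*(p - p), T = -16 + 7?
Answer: 27081 + √2137 ≈ 27127.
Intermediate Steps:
T = -9
q(p) = -3 (q(p) = -3 + p*(p - p) = -3 + p*0 = -3 + 0 = -3)
(√(((q(T) + 3861) + 2853) - 4574) + 28389) + (-49 - 60)*12 = (√(((-3 + 3861) + 2853) - 4574) + 28389) + (-49 - 60)*12 = (√((3858 + 2853) - 4574) + 28389) - 109*12 = (√(6711 - 4574) + 28389) - 1308 = (√2137 + 28389) - 1308 = (28389 + √2137) - 1308 = 27081 + √2137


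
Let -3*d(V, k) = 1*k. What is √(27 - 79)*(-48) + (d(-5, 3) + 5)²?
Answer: 16 - 96*I*√13 ≈ 16.0 - 346.13*I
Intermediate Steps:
d(V, k) = -k/3
√(27 - 79)*(-48) + (d(-5, 3) + 5)² = √(27 - 79)*(-48) + (-⅓*3 + 5)² = √(-52)*(-48) + (-1 + 5)² = (2*I*√13)*(-48) + 4² = -96*I*√13 + 16 = 16 - 96*I*√13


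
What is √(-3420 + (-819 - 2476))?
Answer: I*√6715 ≈ 81.945*I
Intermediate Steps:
√(-3420 + (-819 - 2476)) = √(-3420 - 3295) = √(-6715) = I*√6715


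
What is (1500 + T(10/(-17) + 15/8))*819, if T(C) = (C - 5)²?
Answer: 22931201475/18496 ≈ 1.2398e+6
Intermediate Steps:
T(C) = (-5 + C)²
(1500 + T(10/(-17) + 15/8))*819 = (1500 + (-5 + (10/(-17) + 15/8))²)*819 = (1500 + (-5 + (10*(-1/17) + 15*(⅛)))²)*819 = (1500 + (-5 + (-10/17 + 15/8))²)*819 = (1500 + (-5 + 175/136)²)*819 = (1500 + (-505/136)²)*819 = (1500 + 255025/18496)*819 = (27999025/18496)*819 = 22931201475/18496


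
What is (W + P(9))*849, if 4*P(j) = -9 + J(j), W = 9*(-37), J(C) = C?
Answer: -282717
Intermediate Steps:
W = -333
P(j) = -9/4 + j/4 (P(j) = (-9 + j)/4 = -9/4 + j/4)
(W + P(9))*849 = (-333 + (-9/4 + (1/4)*9))*849 = (-333 + (-9/4 + 9/4))*849 = (-333 + 0)*849 = -333*849 = -282717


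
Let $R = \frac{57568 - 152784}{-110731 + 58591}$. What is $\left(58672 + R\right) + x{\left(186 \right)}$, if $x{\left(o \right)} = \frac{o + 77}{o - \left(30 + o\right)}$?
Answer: $\frac{46345397}{790} \approx 58665.0$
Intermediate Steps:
$x{\left(o \right)} = - \frac{77}{30} - \frac{o}{30}$ ($x{\left(o \right)} = \frac{77 + o}{-30} = \left(77 + o\right) \left(- \frac{1}{30}\right) = - \frac{77}{30} - \frac{o}{30}$)
$R = \frac{2164}{1185}$ ($R = - \frac{95216}{-52140} = \left(-95216\right) \left(- \frac{1}{52140}\right) = \frac{2164}{1185} \approx 1.8262$)
$\left(58672 + R\right) + x{\left(186 \right)} = \left(58672 + \frac{2164}{1185}\right) - \frac{263}{30} = \frac{69528484}{1185} - \frac{263}{30} = \frac{46345397}{790}$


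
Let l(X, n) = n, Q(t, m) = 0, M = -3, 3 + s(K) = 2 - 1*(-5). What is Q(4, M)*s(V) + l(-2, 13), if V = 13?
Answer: 13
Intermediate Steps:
s(K) = 4 (s(K) = -3 + (2 - 1*(-5)) = -3 + (2 + 5) = -3 + 7 = 4)
Q(4, M)*s(V) + l(-2, 13) = 0*4 + 13 = 0 + 13 = 13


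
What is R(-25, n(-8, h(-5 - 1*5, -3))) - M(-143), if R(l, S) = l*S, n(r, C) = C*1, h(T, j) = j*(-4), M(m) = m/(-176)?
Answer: -4813/16 ≈ -300.81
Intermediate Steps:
M(m) = -m/176 (M(m) = m*(-1/176) = -m/176)
h(T, j) = -4*j
n(r, C) = C
R(l, S) = S*l
R(-25, n(-8, h(-5 - 1*5, -3))) - M(-143) = -4*(-3)*(-25) - (-1)*(-143)/176 = 12*(-25) - 1*13/16 = -300 - 13/16 = -4813/16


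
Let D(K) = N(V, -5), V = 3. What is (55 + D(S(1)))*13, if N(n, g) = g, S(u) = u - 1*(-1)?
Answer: 650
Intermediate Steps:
S(u) = 1 + u (S(u) = u + 1 = 1 + u)
D(K) = -5
(55 + D(S(1)))*13 = (55 - 5)*13 = 50*13 = 650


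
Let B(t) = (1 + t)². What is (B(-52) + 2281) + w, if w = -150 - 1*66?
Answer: 4666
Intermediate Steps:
w = -216 (w = -150 - 66 = -216)
(B(-52) + 2281) + w = ((1 - 52)² + 2281) - 216 = ((-51)² + 2281) - 216 = (2601 + 2281) - 216 = 4882 - 216 = 4666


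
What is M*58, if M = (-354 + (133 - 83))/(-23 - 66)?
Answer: 17632/89 ≈ 198.11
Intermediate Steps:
M = 304/89 (M = (-354 + 50)/(-89) = -304*(-1/89) = 304/89 ≈ 3.4157)
M*58 = (304/89)*58 = 17632/89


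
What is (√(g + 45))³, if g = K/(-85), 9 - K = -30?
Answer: 3786*√321810/7225 ≈ 297.26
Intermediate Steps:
K = 39 (K = 9 - 1*(-30) = 9 + 30 = 39)
g = -39/85 (g = 39/(-85) = 39*(-1/85) = -39/85 ≈ -0.45882)
(√(g + 45))³ = (√(-39/85 + 45))³ = (√(3786/85))³ = (√321810/85)³ = 3786*√321810/7225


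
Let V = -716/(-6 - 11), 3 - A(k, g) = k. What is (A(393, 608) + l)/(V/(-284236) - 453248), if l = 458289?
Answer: -184381121899/182508314641 ≈ -1.0103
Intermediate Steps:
A(k, g) = 3 - k
V = 716/17 (V = -716/(-17) = -1/17*(-716) = 716/17 ≈ 42.118)
(A(393, 608) + l)/(V/(-284236) - 453248) = ((3 - 1*393) + 458289)/((716/17)/(-284236) - 453248) = ((3 - 393) + 458289)/((716/17)*(-1/284236) - 453248) = (-390 + 458289)/(-179/1208003 - 453248) = 457899/(-547524943923/1208003) = 457899*(-1208003/547524943923) = -184381121899/182508314641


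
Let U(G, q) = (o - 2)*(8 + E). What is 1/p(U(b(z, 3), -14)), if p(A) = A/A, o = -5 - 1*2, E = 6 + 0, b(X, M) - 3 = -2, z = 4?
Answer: 1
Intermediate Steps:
b(X, M) = 1 (b(X, M) = 3 - 2 = 1)
E = 6
o = -7 (o = -5 - 2 = -7)
U(G, q) = -126 (U(G, q) = (-7 - 2)*(8 + 6) = -9*14 = -126)
p(A) = 1
1/p(U(b(z, 3), -14)) = 1/1 = 1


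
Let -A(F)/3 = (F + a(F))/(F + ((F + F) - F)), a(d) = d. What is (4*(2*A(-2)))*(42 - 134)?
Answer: 2208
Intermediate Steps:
A(F) = -3 (A(F) = -3*(F + F)/(F + ((F + F) - F)) = -3*2*F/(F + (2*F - F)) = -3*2*F/(F + F) = -3*2*F/(2*F) = -3*2*F*1/(2*F) = -3*1 = -3)
(4*(2*A(-2)))*(42 - 134) = (4*(2*(-3)))*(42 - 134) = (4*(-6))*(-92) = -24*(-92) = 2208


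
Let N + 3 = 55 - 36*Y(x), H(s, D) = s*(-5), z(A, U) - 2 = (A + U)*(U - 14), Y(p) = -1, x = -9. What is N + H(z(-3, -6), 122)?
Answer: -822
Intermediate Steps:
z(A, U) = 2 + (-14 + U)*(A + U) (z(A, U) = 2 + (A + U)*(U - 14) = 2 + (A + U)*(-14 + U) = 2 + (-14 + U)*(A + U))
H(s, D) = -5*s
N = 88 (N = -3 + (55 - 36*(-1)) = -3 + (55 + 36) = -3 + 91 = 88)
N + H(z(-3, -6), 122) = 88 - 5*(2 + (-6)**2 - 14*(-3) - 14*(-6) - 3*(-6)) = 88 - 5*(2 + 36 + 42 + 84 + 18) = 88 - 5*182 = 88 - 910 = -822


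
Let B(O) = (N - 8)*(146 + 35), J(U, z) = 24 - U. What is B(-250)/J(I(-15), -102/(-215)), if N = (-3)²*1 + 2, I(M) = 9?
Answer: 181/5 ≈ 36.200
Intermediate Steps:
N = 11 (N = 9*1 + 2 = 9 + 2 = 11)
B(O) = 543 (B(O) = (11 - 8)*(146 + 35) = 3*181 = 543)
B(-250)/J(I(-15), -102/(-215)) = 543/(24 - 1*9) = 543/(24 - 9) = 543/15 = 543*(1/15) = 181/5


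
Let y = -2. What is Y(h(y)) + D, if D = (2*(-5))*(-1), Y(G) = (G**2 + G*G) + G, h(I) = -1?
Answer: 11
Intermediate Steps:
Y(G) = G + 2*G**2 (Y(G) = (G**2 + G**2) + G = 2*G**2 + G = G + 2*G**2)
D = 10 (D = -10*(-1) = 10)
Y(h(y)) + D = -(1 + 2*(-1)) + 10 = -(1 - 2) + 10 = -1*(-1) + 10 = 1 + 10 = 11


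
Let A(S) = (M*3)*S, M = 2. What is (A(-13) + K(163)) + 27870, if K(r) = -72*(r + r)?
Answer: 4320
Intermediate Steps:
A(S) = 6*S (A(S) = (2*3)*S = 6*S)
K(r) = -144*r
(A(-13) + K(163)) + 27870 = (6*(-13) - 144*163) + 27870 = (-78 - 23472) + 27870 = -23550 + 27870 = 4320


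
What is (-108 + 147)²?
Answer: 1521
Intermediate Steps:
(-108 + 147)² = 39² = 1521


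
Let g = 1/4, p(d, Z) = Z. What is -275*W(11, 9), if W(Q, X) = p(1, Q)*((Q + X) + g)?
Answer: -245025/4 ≈ -61256.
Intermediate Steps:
g = ¼ ≈ 0.25000
W(Q, X) = Q*(¼ + Q + X) (W(Q, X) = Q*((Q + X) + ¼) = Q*(¼ + Q + X))
-275*W(11, 9) = -3025*(¼ + 11 + 9) = -3025*81/4 = -275*891/4 = -245025/4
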